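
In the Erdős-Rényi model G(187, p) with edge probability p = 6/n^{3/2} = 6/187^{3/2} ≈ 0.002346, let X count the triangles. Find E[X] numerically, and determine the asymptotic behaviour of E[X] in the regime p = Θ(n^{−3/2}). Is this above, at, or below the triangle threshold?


Number of potential triangles: C(187, 3) = 1072445.
Each occurs with probability p³ ≈ (0.002346)³ ≈ 1.291714e-08.
By linearity: E[X] = C(187, 3)·p³ ≈ 1072445 · 1.291714e-08 ≈ 0.0139.
Since α = 3/2 > 1, p = c/n^{3/2} = o(1/n) is below the triangle threshold p ~ 1/n. Asymptotically E[X] ~ (c³/6)·n^{3(1−α)} = (6³/6)·n^{-1.5} → 0, so by Markov's inequality G has no triangles w.h.p.

E[X] ≈ 0.0139; in regime p = Θ(1/n^{3/2}) E[X] tends to 0 (below the triangle threshold p ~ 1/n).


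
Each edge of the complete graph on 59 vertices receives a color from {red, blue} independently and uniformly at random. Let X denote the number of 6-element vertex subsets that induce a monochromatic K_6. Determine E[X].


Let X = Σ_S X_S over the C(59, 6) = 45057474 subsets S of size 6, where X_S = 1 if the K_6 on S is monochromatic.
For a fixed S, the K_6 on S has C(6, 2) = 15 edges. P[all 15 edges red] = (1/2)^15, and likewise for blue, so P[monochromatic] = 2·(1/2)^15 = 2^{1 − 15} = 1/16384.
By linearity of expectation: E[X] = C(59, 6) · 2^{1 − 15} = 45057474 · 1/16384 = 22528737/8192.
Numerically: E[X] ≈ 2750.089966.

E[X] = C(59,6)·2^(1−C(6,2)) = 22528737/8192 ≈ 2750.089966.


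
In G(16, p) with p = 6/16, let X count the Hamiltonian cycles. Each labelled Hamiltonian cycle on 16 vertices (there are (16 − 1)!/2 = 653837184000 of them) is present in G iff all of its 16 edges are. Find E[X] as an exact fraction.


K_16 has (16 − 1)!/2 = 653837184000 labelled Hamiltonian cycles.
For each such Hamiltonian cycle H, let X_H = 1 if all 16 edges of H are present in G. Then P[X_H = 1] = p^{16} = (3/8)^{16} = 43046721/281474976710656.
By linearity of expectation: E[X] = Σ_H E[X_H] = 653837184000 · p^{16} = 653837184000 · 43046721/281474976710656 = 27485885585032875/274877906944.
Numerically: E[X] ≈ 99993.1.

E[X] = 653837184000 · (3/8)^{16} = 27485885585032875/274877906944 ≈ 99993.1.


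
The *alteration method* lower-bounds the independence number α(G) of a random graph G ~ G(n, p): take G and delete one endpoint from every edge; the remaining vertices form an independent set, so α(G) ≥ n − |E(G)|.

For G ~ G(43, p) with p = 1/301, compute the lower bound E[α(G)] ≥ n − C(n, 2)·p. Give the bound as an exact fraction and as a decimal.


E[|E(G)|] = C(43, 2)·p = 903 · (1/301) = 3.
E[α(G)] ≥ n − E[|E(G)|] = 43 − 3 = 40.
Numerically: ≈ 40.0000.
(This is only a lower bound; the true E[α(G)] may be larger.)

E[α(G)] ≥ 40 ≈ 40.0000.


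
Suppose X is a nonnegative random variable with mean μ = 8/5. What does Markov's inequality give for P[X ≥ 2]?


μ = E[X] = 8/5, a = 2.
Markov: P[X ≥ 2] ≤ μ/a = (8/5)/2 = 4/5.
Numerically: ≈ 0.800.
(Since a = 2 > μ = 1.600, the bound 4/5 is < 1 and informative.)

P[X ≥ 2] ≤ 4/5 ≈ 0.800.


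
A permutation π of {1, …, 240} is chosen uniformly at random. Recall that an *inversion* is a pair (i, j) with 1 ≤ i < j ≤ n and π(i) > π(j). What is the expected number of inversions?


Write X = Σ X_I over the C(240, 2) = 28680 pairs i < j, with X_I the indicator of one inversion.
There are 28680 indicators.
For each fixed pair i < j, the values π(i) and π(j) are two distinct elements of {1, …, 240} in uniformly random order; by symmetry P[π(i) > π(j)] = 1/2.
By linearity: E[X] = 28680 · (1/2) = C(240, 2) · (1/2) = 28680/2 = 14340 ≈ 14340.000.

E[X] = 14340 = 14340.000.


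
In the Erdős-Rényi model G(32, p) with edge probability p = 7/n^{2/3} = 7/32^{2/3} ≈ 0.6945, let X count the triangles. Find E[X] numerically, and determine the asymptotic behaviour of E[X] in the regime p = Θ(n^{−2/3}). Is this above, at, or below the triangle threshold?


Number of potential triangles: C(32, 3) = 4960.
Each occurs with probability p³ ≈ (0.6945)³ ≈ 3.349609e-01.
By linearity: E[X] = C(32, 3)·p³ ≈ 4960 · 3.349609e-01 ≈ 1661.4063.
Since α = 2/3 < 1, p = c/n^{2/3} ≫ 1/n is above the triangle threshold p ~ 1/n. Asymptotically E[X] ~ (c³/6)·n^{3(1−α)} = (7³/6)·n^{1} → ∞; triangles are abundant w.h.p.

E[X] ≈ 1661.4063; in regime p = Θ(1/n^{2/3}) E[X] diverges (above the triangle threshold p ~ 1/n).


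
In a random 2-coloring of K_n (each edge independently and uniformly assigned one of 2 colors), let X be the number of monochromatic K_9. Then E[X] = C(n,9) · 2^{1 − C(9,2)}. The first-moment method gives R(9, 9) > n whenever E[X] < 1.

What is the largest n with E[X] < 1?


We need C(n, 9) · 2^{1 − 36} < 1, i.e. C(n, 9) < 2^{36 − 1} = 34359738368.
Check values of n near the boundary:
  n = 59: C(59, 9) = 12565671261; 12565671261 < 34359738368? YES
  n = 60: C(60, 9) = 14783142660; 14783142660 < 34359738368? YES
  n = 61: C(61, 9) = 17341763505; 17341763505 < 34359738368? YES
  n = 62: C(62, 9) = 20286591270; 20286591270 < 34359738368? YES
  n = 63: C(63, 9) = 23667689815; 23667689815 < 34359738368? YES
  n = 64: C(64, 9) = 27540584512; 27540584512 < 34359738368? YES
  n = 65: C(65, 9) = 31966749880; 31966749880 < 34359738368? YES
  n = 66: C(66, 9) = 37014131440; 37014131440 < 34359738368? NO
  n = 67: C(67, 9) = 42757703560; 42757703560 < 34359738368? NO
The largest n with C(n, 9) < 34359738368 is n = 65 (where E[X] = 3995843735/4294967296 ≈ 0.9304). Hence R(9, 9) > 65, i.e. R(9, 9) ≥ 66.

Largest n = 65; hence R(9, 9) > 65.


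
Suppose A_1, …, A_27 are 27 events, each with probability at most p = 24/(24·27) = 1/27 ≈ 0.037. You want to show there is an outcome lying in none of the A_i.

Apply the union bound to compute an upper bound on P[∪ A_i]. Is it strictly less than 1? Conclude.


Union bound: P[∪_{i=1}^{27} A_i] ≤ Σ_i P[A_i] ≤ 27·p = 27·(1/27) = 1.
Numerically: 1 ≈ 1.000.
Is 1 < 1? NO.
Since the bound 1 is ≥ 1, the union bound is uninformative here; it does NOT by itself certify existence.

27·p = 1 ≈ 1.000; existence NOT certified by the union bound.


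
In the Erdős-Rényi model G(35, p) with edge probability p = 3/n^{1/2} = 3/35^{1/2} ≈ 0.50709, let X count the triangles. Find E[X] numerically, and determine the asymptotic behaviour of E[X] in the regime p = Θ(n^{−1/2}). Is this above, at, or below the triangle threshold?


Number of potential triangles: C(35, 3) = 6545.
Each occurs with probability p³ ≈ (0.50709)³ ≈ 1.3039523e-01.
By linearity: E[X] = C(35, 3)·p³ ≈ 6545 · 1.3039523e-01 ≈ 853.43677.
Since α = 1/2 < 1, p = c/n^{1/2} ≫ 1/n is above the triangle threshold p ~ 1/n. Asymptotically E[X] ~ (c³/6)·n^{3(1−α)} = (3³/6)·n^{1.5} → ∞; triangles are abundant w.h.p.

E[X] ≈ 853.43677; in regime p = Θ(1/n^{1/2}) E[X] diverges (above the triangle threshold p ~ 1/n).


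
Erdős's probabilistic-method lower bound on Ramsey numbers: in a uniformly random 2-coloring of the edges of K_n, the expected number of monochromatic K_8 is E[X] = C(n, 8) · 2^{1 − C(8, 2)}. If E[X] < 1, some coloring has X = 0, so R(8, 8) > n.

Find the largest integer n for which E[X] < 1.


We need C(n, 8) · 2^{1 − 28} < 1, i.e. C(n, 8) < 2^{28 − 1} = 134217728.
Check values of n near the boundary:
  n = 38: C(38, 8) = 48903492; 48903492 < 134217728? YES
  n = 39: C(39, 8) = 61523748; 61523748 < 134217728? YES
  n = 40: C(40, 8) = 76904685; 76904685 < 134217728? YES
  n = 41: C(41, 8) = 95548245; 95548245 < 134217728? YES
  n = 42: C(42, 8) = 118030185; 118030185 < 134217728? YES
  n = 43: C(43, 8) = 145008513; 145008513 < 134217728? NO
The largest n with C(n, 8) < 134217728 is n = 42 (where E[X] = 118030185/134217728 ≈ 0.879). Hence R(8, 8) > 42, i.e. R(8, 8) ≥ 43.

Largest n = 42; hence R(8, 8) > 42.


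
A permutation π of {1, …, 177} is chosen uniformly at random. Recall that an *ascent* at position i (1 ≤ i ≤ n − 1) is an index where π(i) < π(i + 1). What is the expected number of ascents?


Write X = Σ X_I over i = 1, …, 176, with X_I the indicator of one ascent.
There are 176 indicators.
For each fixed i, the pair (π(i), π(i+1)) is a uniformly random ordered pair of distinct values from {1, …, 177}; by symmetry P[π(i) < π(i+1)] = 1/2.
By linearity: E[X] = 176 · (1/2) = (177 − 1) · (1/2) = 88 ≈ 88.000000.

E[X] = 88 = 88.000000.


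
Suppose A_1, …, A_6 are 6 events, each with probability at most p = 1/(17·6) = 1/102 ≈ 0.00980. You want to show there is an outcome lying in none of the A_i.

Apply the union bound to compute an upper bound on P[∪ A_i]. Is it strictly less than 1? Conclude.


Union bound: P[∪_{i=1}^{6} A_i] ≤ Σ_i P[A_i] ≤ 6·p = 6·(1/102) = 1/17.
Numerically: 1/17 ≈ 0.05882.
Is 1/17 < 1? YES.
Since P[∪ A_i] ≤ 1/17 < 1, the complement has P[∩ A_i^c] ≥ 1 − 1/17 = 16/17 > 0, so some outcome avoids every A_i.

6·p = 1/17 ≈ 0.05882; existence CERTIFIED by the union bound.


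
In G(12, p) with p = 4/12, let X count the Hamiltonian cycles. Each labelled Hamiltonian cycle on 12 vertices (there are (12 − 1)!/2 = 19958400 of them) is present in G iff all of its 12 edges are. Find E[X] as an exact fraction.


K_12 has (12 − 1)!/2 = 19958400 labelled Hamiltonian cycles.
For each such Hamiltonian cycle H, let X_H = 1 if all 12 edges of H are present in G. Then P[X_H = 1] = p^{12} = (1/3)^{12} = 1/531441.
By linearity of expectation: E[X] = Σ_H E[X_H] = 19958400 · p^{12} = 19958400 · 1/531441 = 246400/6561.
Numerically: E[X] ≈ 37.6.

E[X] = 19958400 · (1/3)^{12} = 246400/6561 ≈ 37.6.


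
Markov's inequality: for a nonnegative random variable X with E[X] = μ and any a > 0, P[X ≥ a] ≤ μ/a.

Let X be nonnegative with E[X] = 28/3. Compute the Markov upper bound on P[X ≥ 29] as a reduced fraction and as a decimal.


μ = E[X] = 28/3, a = 29.
Markov: P[X ≥ 29] ≤ μ/a = (28/3)/29 = 28/87.
Numerically: ≈ 0.3218.
(Since a = 29 > μ = 9.3333, the bound 28/87 is < 1 and informative.)

P[X ≥ 29] ≤ 28/87 ≈ 0.3218.


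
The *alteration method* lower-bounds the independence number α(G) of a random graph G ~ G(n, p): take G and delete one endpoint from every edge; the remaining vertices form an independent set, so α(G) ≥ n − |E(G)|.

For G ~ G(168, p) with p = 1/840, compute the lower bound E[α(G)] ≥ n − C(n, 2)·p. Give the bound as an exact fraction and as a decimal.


E[|E(G)|] = C(168, 2)·p = 14028 · (1/840) = 167/10.
E[α(G)] ≥ n − E[|E(G)|] = 168 − 167/10 = 1513/10.
Numerically: ≈ 151.3000.
(This is only a lower bound; the true E[α(G)] may be larger.)

E[α(G)] ≥ 1513/10 ≈ 151.3000.


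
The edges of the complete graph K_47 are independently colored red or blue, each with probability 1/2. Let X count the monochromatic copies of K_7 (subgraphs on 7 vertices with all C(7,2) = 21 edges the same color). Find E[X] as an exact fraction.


Let X = Σ_S X_S over the C(47, 7) = 62891499 subsets S of size 7, where X_S = 1 if the K_7 on S is monochromatic.
For a fixed S, the K_7 on S has C(7, 2) = 21 edges. P[all 21 edges red] = (1/2)^21, and likewise for blue, so P[monochromatic] = 2·(1/2)^21 = 2^{1 − 21} = 1/1048576.
Summing: E[X] = C(47, 7) · 2^{1 − 21} = 62891499 · 1/1048576 = 62891499/1048576.
Numerically: E[X] ≈ 59.9780.

E[X] = C(47,7)·2^(1−C(7,2)) = 62891499/1048576 ≈ 59.9780.


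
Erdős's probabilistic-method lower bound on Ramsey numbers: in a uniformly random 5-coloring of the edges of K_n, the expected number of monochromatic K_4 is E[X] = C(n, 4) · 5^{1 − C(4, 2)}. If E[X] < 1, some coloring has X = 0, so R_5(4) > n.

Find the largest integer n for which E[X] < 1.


We need C(n, 4) · 5^{1 − 6} < 1, i.e. C(n, 4) < 5^{6 − 1} = 3125.
Check values of n near the boundary:
  n = 15: C(15, 4) = 1365; 1365 < 3125? YES
  n = 16: C(16, 4) = 1820; 1820 < 3125? YES
  n = 17: C(17, 4) = 2380; 2380 < 3125? YES
  n = 18: C(18, 4) = 3060; 3060 < 3125? YES
  n = 19: C(19, 4) = 3876; 3876 < 3125? NO
  n = 20: C(20, 4) = 4845; 4845 < 3125? NO
The largest n with C(n, 4) < 3125 is n = 18 (where E[X] = 612/625 ≈ 0.9792). Hence R_5(4) > 18, i.e. R_5(4) ≥ 19.

Largest n = 18; hence R_5(4) > 18.


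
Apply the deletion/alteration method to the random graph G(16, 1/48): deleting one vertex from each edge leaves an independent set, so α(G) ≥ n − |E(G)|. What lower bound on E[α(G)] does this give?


E[|E(G)|] = C(16, 2)·p = 120 · (1/48) = 5/2.
E[α(G)] ≥ n − E[|E(G)|] = 16 − 5/2 = 27/2.
Numerically: ≈ 13.50000.
(This is only a lower bound; the true E[α(G)] may be larger.)

E[α(G)] ≥ 27/2 ≈ 13.50000.


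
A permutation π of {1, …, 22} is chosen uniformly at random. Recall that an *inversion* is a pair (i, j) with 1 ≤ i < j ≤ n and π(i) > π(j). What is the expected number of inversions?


Write X = Σ X_I over the C(22, 2) = 231 pairs i < j, with X_I the indicator of one inversion.
There are 231 indicators.
For each fixed pair i < j, the values π(i) and π(j) are two distinct elements of {1, …, 22} in uniformly random order; by symmetry P[π(i) > π(j)] = 1/2.
By linearity: E[X] = 231 · (1/2) = C(22, 2) · (1/2) = 231/2 = 231/2 ≈ 115.500.

E[X] = 231/2 = 115.500.


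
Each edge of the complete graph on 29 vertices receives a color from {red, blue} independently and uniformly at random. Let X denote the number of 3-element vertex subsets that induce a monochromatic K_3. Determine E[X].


Let X = Σ_S X_S over the C(29, 3) = 3654 subsets S of size 3, where X_S = 1 if the K_3 on S is monochromatic.
For a fixed S, the K_3 on S has C(3, 2) = 3 edges. P[all 3 edges red] = (1/2)^3, and likewise for blue, so P[monochromatic] = 2·(1/2)^3 = 2^{1 − 3} = 1/4.
Summing: E[X] = C(29, 3) · 2^{1 − 3} = 3654 · 1/4 = 1827/2.
Numerically: E[X] ≈ 913.500.

E[X] = C(29,3)·2^(1−C(3,2)) = 1827/2 ≈ 913.500.


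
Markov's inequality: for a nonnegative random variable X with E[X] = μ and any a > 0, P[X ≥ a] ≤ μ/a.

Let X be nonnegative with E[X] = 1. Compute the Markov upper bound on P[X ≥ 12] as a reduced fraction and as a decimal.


μ = E[X] = 1, a = 12.
Markov: P[X ≥ 12] ≤ μ/a = (1)/12 = 1/12.
Numerically: ≈ 0.0833.
(Since a = 12 > μ = 1.0000, the bound 1/12 is < 1 and informative.)

P[X ≥ 12] ≤ 1/12 ≈ 0.0833.


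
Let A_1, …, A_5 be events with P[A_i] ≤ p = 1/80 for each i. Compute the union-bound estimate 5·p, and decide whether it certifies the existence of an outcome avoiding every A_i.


Union bound: P[∪_{i=1}^{5} A_i] ≤ Σ_i P[A_i] ≤ 5·p = 5·(1/80) = 1/16.
Numerically: 1/16 ≈ 0.0625000.
Is 1/16 < 1? YES.
Since P[∪ A_i] ≤ 1/16 < 1, the complement has P[∩ A_i^c] ≥ 1 − 1/16 = 15/16 > 0, so some outcome avoids every A_i.

5·p = 1/16 ≈ 0.0625000; existence CERTIFIED by the union bound.


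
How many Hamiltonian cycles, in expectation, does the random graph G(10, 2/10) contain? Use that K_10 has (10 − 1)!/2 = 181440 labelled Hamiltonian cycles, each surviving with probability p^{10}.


K_10 has (10 − 1)!/2 = 181440 labelled Hamiltonian cycles.
For each such Hamiltonian cycle H, let X_H = 1 if all 10 edges of H are present in G. Then P[X_H = 1] = p^{10} = (1/5)^{10} = 1/9765625.
By linearity of expectation: E[X] = Σ_H E[X_H] = 181440 · p^{10} = 181440 · 1/9765625 = 36288/1953125.
Numerically: E[X] ≈ 0.0185795.

E[X] = 181440 · (1/5)^{10} = 36288/1953125 ≈ 0.0185795.


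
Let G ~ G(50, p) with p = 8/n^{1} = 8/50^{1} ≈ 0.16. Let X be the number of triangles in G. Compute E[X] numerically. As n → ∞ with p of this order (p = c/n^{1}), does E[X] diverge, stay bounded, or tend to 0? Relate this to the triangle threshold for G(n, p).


Number of potential triangles: C(50, 3) = 19600.
Each occurs with probability p³ ≈ (0.16)³ ≈ 4.09600e-03.
By linearity: E[X] = C(50, 3)·p³ ≈ 19600 · 4.09600e-03 ≈ 80.282.
Here α = 1, so p = 8/n is exactly at the triangle threshold p ~ 1/n. Asymptotically E[X] → c³/6 = 8³/6 = 256/3 ≈ 85.333, a bounded constant. In this regime the triangle count is asymptotically Poisson(c³/6).

E[X] ≈ 80.282; in regime p = Θ(1/n^{1}) E[X] stays bounded (at the triangle threshold p ~ 1/n).


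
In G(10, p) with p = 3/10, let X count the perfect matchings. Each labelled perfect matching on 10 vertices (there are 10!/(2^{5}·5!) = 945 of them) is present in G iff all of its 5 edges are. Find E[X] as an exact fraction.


K_10 has 10!/(2^{5}·5!) = 945 labelled perfect matchings.
For each such perfect matching H, let X_H = 1 if all 5 edges of H are present in G. Then P[X_H = 1] = p^{5} = (3/10)^{5} = 243/100000.
By linearity: E[X] = Σ_H E[X_H] = 945 · p^{5} = 945 · 243/100000 = 45927/20000.
Numerically: E[X] ≈ 2.296.

E[X] = 945 · (3/10)^{5} = 45927/20000 ≈ 2.296.


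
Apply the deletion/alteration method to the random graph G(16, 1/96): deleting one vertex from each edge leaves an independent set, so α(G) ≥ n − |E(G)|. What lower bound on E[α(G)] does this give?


E[|E(G)|] = C(16, 2)·p = 120 · (1/96) = 5/4.
E[α(G)] ≥ n − E[|E(G)|] = 16 − 5/4 = 59/4.
Numerically: ≈ 14.750.
(This is only a lower bound; the true E[α(G)] may be larger.)

E[α(G)] ≥ 59/4 ≈ 14.750.


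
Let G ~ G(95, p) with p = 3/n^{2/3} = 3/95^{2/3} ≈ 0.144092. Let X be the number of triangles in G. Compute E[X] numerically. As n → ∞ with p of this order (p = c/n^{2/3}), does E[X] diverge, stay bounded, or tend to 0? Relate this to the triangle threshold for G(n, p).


Number of potential triangles: C(95, 3) = 138415.
Each occurs with probability p³ ≈ (0.144092)³ ≈ 2.99168975e-03.
By linearity: E[X] = C(95, 3)·p³ ≈ 138415 · 2.99168975e-03 ≈ 414.094737.
Since α = 2/3 < 1, p = c/n^{2/3} ≫ 1/n is above the triangle threshold p ~ 1/n. Asymptotically E[X] ~ (c³/6)·n^{3(1−α)} = (3³/6)·n^{1} → ∞; triangles are abundant w.h.p.

E[X] ≈ 414.094737; in regime p = Θ(1/n^{2/3}) E[X] diverges (above the triangle threshold p ~ 1/n).


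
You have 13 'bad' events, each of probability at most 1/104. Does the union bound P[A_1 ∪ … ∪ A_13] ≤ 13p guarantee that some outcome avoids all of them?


Union bound: P[∪_{i=1}^{13} A_i] ≤ Σ_i P[A_i] ≤ 13·p = 13·(1/104) = 1/8.
Numerically: 1/8 ≈ 0.125.
Is 1/8 < 1? YES.
Since P[∪ A_i] ≤ 1/8 < 1, the complement has P[∩ A_i^c] ≥ 1 − 1/8 = 7/8 > 0, so some outcome avoids every A_i.

13·p = 1/8 ≈ 0.125; existence CERTIFIED by the union bound.


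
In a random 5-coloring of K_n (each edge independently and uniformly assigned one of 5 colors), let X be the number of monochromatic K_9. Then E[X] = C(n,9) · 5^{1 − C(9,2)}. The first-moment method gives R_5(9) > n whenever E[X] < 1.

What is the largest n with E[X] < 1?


We need C(n, 9) · 5^{1 − 36} < 1, i.e. C(n, 9) < 5^{36 − 1} = 2910383045673370361328125.
Check values of n near the boundary:
  n = 2165: C(2165, 9) = 2832220612024886803272630; 2832220612024886803272630 < 2910383045673370361328125? YES
  n = 2166: C(2166, 9) = 2844037944203015677277940; 2844037944203015677277940 < 2910383045673370361328125? YES
  n = 2167: C(2167, 9) = 2855899084841489792706810; 2855899084841489792706810 < 2910383045673370361328125? YES
  n = 2168: C(2168, 9) = 2867804175977929537095120; 2867804175977929537095120 < 2910383045673370361328125? YES
  n = 2169: C(2169, 9) = 2879753360044504243499683; 2879753360044504243499683 < 2910383045673370361328125? YES
  n = 2170: C(2170, 9) = 2891746779868845075610510; 2891746779868845075610510 < 2910383045673370361328125? YES
  n = 2171: C(2171, 9) = 2903784578674959601827205; 2903784578674959601827205 < 2910383045673370361328125? YES
  n = 2172: C(2172, 9) = 2915866900084148060642020; 2915866900084148060642020 < 2910383045673370361328125? NO
  n = 2173: C(2173, 9) = 2927993888115921319674265; 2927993888115921319674265 < 2910383045673370361328125? NO
  n = 2174: C(2174, 9) = 2940165687188920530702934; 2940165687188920530702934 < 2910383045673370361328125? NO
The largest n with C(n, 9) < 2910383045673370361328125 is n = 2171 (where E[X] = 580756915734991920365441/582076609134674072265625 ≈ 0.998). Hence R_5(9) > 2171, i.e. R_5(9) ≥ 2172.

Largest n = 2171; hence R_5(9) > 2171.


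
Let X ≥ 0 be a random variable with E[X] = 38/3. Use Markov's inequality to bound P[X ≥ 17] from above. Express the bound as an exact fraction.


μ = E[X] = 38/3, a = 17.
Markov: P[X ≥ 17] ≤ μ/a = (38/3)/17 = 38/51.
Numerically: ≈ 0.74510.
(Since a = 17 > μ = 12.66667, the bound 38/51 is < 1 and informative.)

P[X ≥ 17] ≤ 38/51 ≈ 0.74510.


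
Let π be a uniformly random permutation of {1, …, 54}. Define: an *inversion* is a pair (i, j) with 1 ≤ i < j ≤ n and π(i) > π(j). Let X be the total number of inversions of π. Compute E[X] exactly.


Write X = Σ X_I over the C(54, 2) = 1431 pairs i < j, with X_I the indicator of one inversion.
There are 1431 indicators.
For each fixed pair i < j, the values π(i) and π(j) are two distinct elements of {1, …, 54} in uniformly random order; by symmetry P[π(i) > π(j)] = 1/2.
By linearity: E[X] = 1431 · (1/2) = C(54, 2) · (1/2) = 1431/2 = 1431/2 ≈ 715.5000.

E[X] = 1431/2 = 715.5000.


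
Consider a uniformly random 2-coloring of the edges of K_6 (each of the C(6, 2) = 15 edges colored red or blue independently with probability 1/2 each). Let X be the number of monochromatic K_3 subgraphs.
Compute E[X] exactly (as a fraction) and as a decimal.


Let X = Σ_S X_S over the C(6, 3) = 20 subsets S of size 3, where X_S = 1 if the K_3 on S is monochromatic.
For a fixed S, the K_3 on S has C(3, 2) = 3 edges. P[all 3 edges red] = (1/2)^3, and likewise for blue, so P[monochromatic] = 2·(1/2)^3 = 2^{1 − 3} = 1/4.
Summing: E[X] = C(6, 3) · 2^{1 − 3} = 20 · 1/4 = 5.
Numerically: E[X] ≈ 5.000000.

E[X] = C(6,3)·2^(1−C(3,2)) = 5 ≈ 5.000000.


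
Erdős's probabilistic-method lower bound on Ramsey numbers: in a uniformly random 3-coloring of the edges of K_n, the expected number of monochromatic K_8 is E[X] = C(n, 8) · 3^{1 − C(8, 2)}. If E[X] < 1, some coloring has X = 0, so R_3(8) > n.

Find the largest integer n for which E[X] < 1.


We need C(n, 8) · 3^{1 − 28} < 1, i.e. C(n, 8) < 3^{28 − 1} = 7625597484987.
Check values of n near the boundary:
  n = 155: C(155, 8) = 6876747915675; 6876747915675 < 7625597484987? YES
  n = 156: C(156, 8) = 7248464019225; 7248464019225 < 7625597484987? YES
  n = 157: C(157, 8) = 7637643295425; 7637643295425 < 7625597484987? NO
The largest n with C(n, 8) < 7625597484987 is n = 156 (where E[X] = 805384891025/847288609443 ≈ 0.951). Hence R_3(8) > 156, i.e. R_3(8) ≥ 157.

Largest n = 156; hence R_3(8) > 156.


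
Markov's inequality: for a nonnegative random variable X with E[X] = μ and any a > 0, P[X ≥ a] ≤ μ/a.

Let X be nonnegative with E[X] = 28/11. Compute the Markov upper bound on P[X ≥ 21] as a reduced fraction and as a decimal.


μ = E[X] = 28/11, a = 21.
Markov: P[X ≥ 21] ≤ μ/a = (28/11)/21 = 4/33.
Numerically: ≈ 0.121.
(Since a = 21 > μ = 2.545, the bound 4/33 is < 1 and informative.)

P[X ≥ 21] ≤ 4/33 ≈ 0.121.


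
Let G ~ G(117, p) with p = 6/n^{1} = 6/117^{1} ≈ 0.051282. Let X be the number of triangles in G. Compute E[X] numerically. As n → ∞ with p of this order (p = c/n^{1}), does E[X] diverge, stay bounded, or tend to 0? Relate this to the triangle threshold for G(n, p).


Number of potential triangles: C(117, 3) = 260130.
Each occurs with probability p³ ≈ (0.051282)³ ≈ 1.3486404e-04.
By linearity: E[X] = C(117, 3)·p³ ≈ 260130 · 1.3486404e-04 ≈ 35.08218.
Here α = 1, so p = 6/n is exactly at the triangle threshold p ~ 1/n. Asymptotically E[X] → c³/6 = 6³/6 = 36 ≈ 36.00000, a bounded constant. In this regime the triangle count is asymptotically Poisson(c³/6).

E[X] ≈ 35.08218; in regime p = Θ(1/n^{1}) E[X] stays bounded (at the triangle threshold p ~ 1/n).


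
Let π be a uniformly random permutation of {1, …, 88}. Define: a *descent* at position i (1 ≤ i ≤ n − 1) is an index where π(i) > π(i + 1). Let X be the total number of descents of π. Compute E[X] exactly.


Write X = Σ X_I over i = 1, …, 87, with X_I the indicator of one descent.
There are 87 indicators.
For each fixed i, the pair (π(i), π(i+1)) is a uniformly random ordered pair of distinct values from {1, …, 88}; by symmetry P[π(i) > π(i+1)] = 1/2.
By linearity: E[X] = 87 · (1/2) = (88 − 1) · (1/2) = 87/2 ≈ 43.5000.

E[X] = 87/2 = 43.5000.


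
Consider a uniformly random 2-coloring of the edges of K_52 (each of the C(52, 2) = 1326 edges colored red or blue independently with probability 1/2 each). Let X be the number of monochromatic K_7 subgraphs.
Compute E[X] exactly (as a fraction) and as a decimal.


Let X = Σ_S X_S over the C(52, 7) = 133784560 subsets S of size 7, where X_S = 1 if the K_7 on S is monochromatic.
For a fixed S, the K_7 on S has C(7, 2) = 21 edges. P[all 21 edges red] = (1/2)^21, and likewise for blue, so P[monochromatic] = 2·(1/2)^21 = 2^{1 − 21} = 1/1048576.
By linearity: E[X] = C(52, 7) · 2^{1 − 21} = 133784560 · 1/1048576 = 8361535/65536.
Numerically: E[X] ≈ 127.586899.

E[X] = C(52,7)·2^(1−C(7,2)) = 8361535/65536 ≈ 127.586899.


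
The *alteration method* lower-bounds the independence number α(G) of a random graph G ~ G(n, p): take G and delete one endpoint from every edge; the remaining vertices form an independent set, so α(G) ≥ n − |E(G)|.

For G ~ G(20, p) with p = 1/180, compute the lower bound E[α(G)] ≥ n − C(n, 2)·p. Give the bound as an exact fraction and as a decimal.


E[|E(G)|] = C(20, 2)·p = 190 · (1/180) = 19/18.
E[α(G)] ≥ n − E[|E(G)|] = 20 − 19/18 = 341/18.
Numerically: ≈ 18.9444.
(This is only a lower bound; the true E[α(G)] may be larger.)

E[α(G)] ≥ 341/18 ≈ 18.9444.


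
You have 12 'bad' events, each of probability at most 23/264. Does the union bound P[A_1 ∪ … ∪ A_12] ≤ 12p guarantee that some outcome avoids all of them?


Union bound: P[∪_{i=1}^{12} A_i] ≤ Σ_i P[A_i] ≤ 12·p = 12·(23/264) = 23/22.
Numerically: 23/22 ≈ 1.045455.
Is 23/22 < 1? NO.
Since the bound 23/22 is ≥ 1, the union bound is uninformative here; it does NOT by itself certify existence.

12·p = 23/22 ≈ 1.045455; existence NOT certified by the union bound.


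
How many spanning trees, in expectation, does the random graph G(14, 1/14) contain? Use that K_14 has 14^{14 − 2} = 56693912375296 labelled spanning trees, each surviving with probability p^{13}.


K_14 has 14^{14 − 2} = 56693912375296 labelled spanning trees.
For each such spanning tree H, let X_H = 1 if all 13 edges of H are present in G. Then P[X_H = 1] = p^{13} = (1/14)^{13} = 1/793714773254144.
Summing the indicators: E[X] = Σ_H E[X_H] = 56693912375296 · p^{13} = 56693912375296 · 1/793714773254144 = 1/14.
Numerically: E[X] ≈ 0.07143.

E[X] = 56693912375296 · (1/14)^{13} = 1/14 ≈ 0.07143.


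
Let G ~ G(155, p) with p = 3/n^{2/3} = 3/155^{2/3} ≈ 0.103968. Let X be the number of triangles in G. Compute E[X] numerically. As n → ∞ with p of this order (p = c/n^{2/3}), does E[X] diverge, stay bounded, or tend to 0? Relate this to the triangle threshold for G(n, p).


Number of potential triangles: C(155, 3) = 608685.
Each occurs with probability p³ ≈ (0.103968)³ ≈ 1.12382934e-03.
By linearity: E[X] = C(155, 3)·p³ ≈ 608685 · 1.12382934e-03 ≈ 684.058065.
Since α = 2/3 < 1, p = c/n^{2/3} ≫ 1/n is above the triangle threshold p ~ 1/n. Asymptotically E[X] ~ (c³/6)·n^{3(1−α)} = (3³/6)·n^{1} → ∞; triangles are abundant w.h.p.

E[X] ≈ 684.058065; in regime p = Θ(1/n^{2/3}) E[X] diverges (above the triangle threshold p ~ 1/n).


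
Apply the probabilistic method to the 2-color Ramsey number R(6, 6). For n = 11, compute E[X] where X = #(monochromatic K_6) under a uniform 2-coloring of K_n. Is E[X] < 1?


E[X] = C(11, 6) · 2^{1 − 15} = 462 · 2^{−14} = 462/16384.
As a reduced fraction: E[X] = 231/8192 ≈ 0.02820.
Is E[X] < 1? YES.
Since E[X] < 1, there exists a 2-coloring of K_{11} with no monochromatic K_6; hence R(6, 6) > 11.

E[X] = 231/8192 ≈ 0.02820; E[X] < 1, so R(6, 6) > 11.


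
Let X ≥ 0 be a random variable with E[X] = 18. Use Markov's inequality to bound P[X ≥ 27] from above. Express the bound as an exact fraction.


μ = E[X] = 18, a = 27.
Markov: P[X ≥ 27] ≤ μ/a = (18)/27 = 2/3.
Numerically: ≈ 0.6667.
(Since a = 27 > μ = 18.0000, the bound 2/3 is < 1 and informative.)

P[X ≥ 27] ≤ 2/3 ≈ 0.6667.


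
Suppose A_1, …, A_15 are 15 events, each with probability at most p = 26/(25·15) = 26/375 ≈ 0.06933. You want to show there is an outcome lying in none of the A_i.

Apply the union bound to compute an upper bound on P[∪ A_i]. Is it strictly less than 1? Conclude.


Union bound: P[∪_{i=1}^{15} A_i] ≤ Σ_i P[A_i] ≤ 15·p = 15·(26/375) = 26/25.
Numerically: 26/25 ≈ 1.04000.
Is 26/25 < 1? NO.
Since the bound 26/25 is ≥ 1, the union bound is uninformative here; it does NOT by itself certify existence.

15·p = 26/25 ≈ 1.04000; existence NOT certified by the union bound.


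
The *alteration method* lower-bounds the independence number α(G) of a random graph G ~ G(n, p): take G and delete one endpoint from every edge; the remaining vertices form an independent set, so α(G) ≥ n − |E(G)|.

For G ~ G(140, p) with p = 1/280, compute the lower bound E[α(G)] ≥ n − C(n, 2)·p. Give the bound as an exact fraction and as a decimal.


E[|E(G)|] = C(140, 2)·p = 9730 · (1/280) = 139/4.
E[α(G)] ≥ n − E[|E(G)|] = 140 − 139/4 = 421/4.
Numerically: ≈ 105.25000.
(This is only a lower bound; the true E[α(G)] may be larger.)

E[α(G)] ≥ 421/4 ≈ 105.25000.


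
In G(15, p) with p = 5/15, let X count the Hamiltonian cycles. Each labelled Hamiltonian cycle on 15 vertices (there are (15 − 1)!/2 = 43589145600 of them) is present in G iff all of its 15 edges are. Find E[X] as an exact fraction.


K_15 has (15 − 1)!/2 = 43589145600 labelled Hamiltonian cycles.
For each such Hamiltonian cycle H, let X_H = 1 if all 15 edges of H are present in G. Then P[X_H = 1] = p^{15} = (1/3)^{15} = 1/14348907.
Summing the indicators: E[X] = Σ_H E[X_H] = 43589145600 · p^{15} = 43589145600 · 1/14348907 = 179379200/59049.
Numerically: E[X] ≈ 3.04e+03.

E[X] = 43589145600 · (1/3)^{15} = 179379200/59049 ≈ 3.04e+03.


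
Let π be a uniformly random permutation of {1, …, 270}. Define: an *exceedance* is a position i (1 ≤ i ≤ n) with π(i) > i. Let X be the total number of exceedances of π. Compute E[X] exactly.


Write X = Σ_{i=1}^{270} X_i, where X_i = 1_{π(i) > i}.
For each fixed i, π(i) is uniform over {1, …, 270} (marginal of a uniform permutation), so P[π(i) > i] = (n − i)/n. Summing: Σ_{i=1}^{270} (n − i)/n = (0 + 1 + … + 269)/270 = 270(270 − 1)/(2·270) = (270 − 1)/2.
Hence E[X] = Σ_{i=1}^{270} (270 − i)/270 = 269/2 ≈ 134.500000.

E[X] = 269/2 = 134.500000.


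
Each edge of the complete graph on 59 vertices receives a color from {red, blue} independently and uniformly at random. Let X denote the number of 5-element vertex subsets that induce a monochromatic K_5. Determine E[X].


Let X = Σ_S X_S over the C(59, 5) = 5006386 subsets S of size 5, where X_S = 1 if the K_5 on S is monochromatic.
For a fixed S, the K_5 on S has C(5, 2) = 10 edges. P[all 10 edges red] = (1/2)^10, and likewise for blue, so P[monochromatic] = 2·(1/2)^10 = 2^{1 − 10} = 1/512.
By linearity: E[X] = C(59, 5) · 2^{1 − 10} = 5006386 · 1/512 = 2503193/256.
Numerically: E[X] ≈ 9778.09766.

E[X] = C(59,5)·2^(1−C(5,2)) = 2503193/256 ≈ 9778.09766.


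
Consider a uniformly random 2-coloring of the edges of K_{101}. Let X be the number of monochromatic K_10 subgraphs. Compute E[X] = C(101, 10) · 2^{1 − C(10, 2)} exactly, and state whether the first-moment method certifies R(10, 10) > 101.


E[X] = C(101, 10) · 2^{1 − 45} = 19212541264840 · 2^{−44} = 19212541264840/17592186044416.
As a reduced fraction: E[X] = 2401567658105/2199023255552 ≈ 1.092.
Is E[X] < 1? NO.
Since E[X] ≥ 1, the first-moment bound is inconclusive at n = 101; it does NOT by itself certify R(10, 10) > 101.

E[X] = 2401567658105/2199023255552 ≈ 1.092; E[X] ≥ 1; first-moment method inconclusive here.


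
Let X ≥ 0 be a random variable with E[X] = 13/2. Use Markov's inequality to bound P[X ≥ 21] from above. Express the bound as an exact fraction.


μ = E[X] = 13/2, a = 21.
Markov: P[X ≥ 21] ≤ μ/a = (13/2)/21 = 13/42.
Numerically: ≈ 0.310.
(Since a = 21 > μ = 6.500, the bound 13/42 is < 1 and informative.)

P[X ≥ 21] ≤ 13/42 ≈ 0.310.


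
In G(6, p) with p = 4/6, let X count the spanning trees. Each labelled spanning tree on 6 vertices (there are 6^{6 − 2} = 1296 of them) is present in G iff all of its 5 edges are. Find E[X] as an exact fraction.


K_6 has 6^{6 − 2} = 1296 labelled spanning trees.
For each such spanning tree H, let X_H = 1 if all 5 edges of H are present in G. Then P[X_H = 1] = p^{5} = (2/3)^{5} = 32/243.
Summing the indicators: E[X] = Σ_H E[X_H] = 1296 · p^{5} = 1296 · 32/243 = 512/3.
Numerically: E[X] ≈ 171.

E[X] = 1296 · (2/3)^{5} = 512/3 ≈ 171.


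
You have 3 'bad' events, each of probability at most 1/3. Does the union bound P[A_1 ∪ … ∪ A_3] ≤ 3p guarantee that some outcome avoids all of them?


Union bound: P[∪_{i=1}^{3} A_i] ≤ Σ_i P[A_i] ≤ 3·p = 3·(1/3) = 1.
Numerically: 1 ≈ 1.00000.
Is 1 < 1? NO.
Since the bound 1 is ≥ 1, the union bound is uninformative here; it does NOT by itself certify existence.

3·p = 1 ≈ 1.00000; existence NOT certified by the union bound.


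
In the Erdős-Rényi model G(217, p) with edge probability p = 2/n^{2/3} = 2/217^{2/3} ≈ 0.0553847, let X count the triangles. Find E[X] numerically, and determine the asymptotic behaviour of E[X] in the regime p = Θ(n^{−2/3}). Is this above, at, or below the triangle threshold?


Number of potential triangles: C(217, 3) = 1679580.
Each occurs with probability p³ ≈ (0.0553847)³ ≈ 1.69891057e-04.
By linearity: E[X] = C(217, 3)·p³ ≈ 1679580 · 1.69891057e-04 ≈ 285.345622.
Since α = 2/3 < 1, p = c/n^{2/3} ≫ 1/n is above the triangle threshold p ~ 1/n. Asymptotically E[X] ~ (c³/6)·n^{3(1−α)} = (2³/6)·n^{1} → ∞; triangles are abundant w.h.p.

E[X] ≈ 285.345622; in regime p = Θ(1/n^{2/3}) E[X] diverges (above the triangle threshold p ~ 1/n).


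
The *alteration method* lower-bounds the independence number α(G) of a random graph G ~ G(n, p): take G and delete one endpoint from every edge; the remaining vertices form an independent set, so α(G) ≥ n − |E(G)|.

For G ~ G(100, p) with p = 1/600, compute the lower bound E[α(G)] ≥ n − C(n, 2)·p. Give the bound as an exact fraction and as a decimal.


E[|E(G)|] = C(100, 2)·p = 4950 · (1/600) = 33/4.
E[α(G)] ≥ n − E[|E(G)|] = 100 − 33/4 = 367/4.
Numerically: ≈ 91.750.
(This is only a lower bound; the true E[α(G)] may be larger.)

E[α(G)] ≥ 367/4 ≈ 91.750.


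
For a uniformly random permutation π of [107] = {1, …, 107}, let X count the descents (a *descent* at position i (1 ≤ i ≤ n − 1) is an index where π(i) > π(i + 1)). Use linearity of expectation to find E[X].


Write X = Σ X_I over i = 1, …, 106, with X_I the indicator of one descent.
There are 106 indicators.
For each fixed i, the pair (π(i), π(i+1)) is a uniformly random ordered pair of distinct values from {1, …, 107}; by symmetry P[π(i) > π(i+1)] = 1/2.
By linearity: E[X] = 106 · (1/2) = (107 − 1) · (1/2) = 53 ≈ 53.000000.

E[X] = 53 = 53.000000.


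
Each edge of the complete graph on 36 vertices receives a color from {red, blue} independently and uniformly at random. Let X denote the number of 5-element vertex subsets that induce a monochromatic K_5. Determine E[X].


Let X = Σ_S X_S over the C(36, 5) = 376992 subsets S of size 5, where X_S = 1 if the K_5 on S is monochromatic.
For a fixed S, the K_5 on S has C(5, 2) = 10 edges. P[all 10 edges red] = (1/2)^10, and likewise for blue, so P[monochromatic] = 2·(1/2)^10 = 2^{1 − 10} = 1/512.
By linearity: E[X] = C(36, 5) · 2^{1 − 10} = 376992 · 1/512 = 11781/16.
Numerically: E[X] ≈ 736.312500.

E[X] = C(36,5)·2^(1−C(5,2)) = 11781/16 ≈ 736.312500.


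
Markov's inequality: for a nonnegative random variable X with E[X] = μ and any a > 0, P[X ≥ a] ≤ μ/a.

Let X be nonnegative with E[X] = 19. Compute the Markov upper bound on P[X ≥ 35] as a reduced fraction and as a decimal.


μ = E[X] = 19, a = 35.
Markov: P[X ≥ 35] ≤ μ/a = (19)/35 = 19/35.
Numerically: ≈ 0.543.
(Since a = 35 > μ = 19.000, the bound 19/35 is < 1 and informative.)

P[X ≥ 35] ≤ 19/35 ≈ 0.543.


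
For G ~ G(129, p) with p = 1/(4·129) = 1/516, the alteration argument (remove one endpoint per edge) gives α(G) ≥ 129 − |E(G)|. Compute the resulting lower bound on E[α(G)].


E[|E(G)|] = C(129, 2)·p = 8256 · (1/516) = 16.
E[α(G)] ≥ n − E[|E(G)|] = 129 − 16 = 113.
Numerically: ≈ 113.00000.
(This is only a lower bound; the true E[α(G)] may be larger.)

E[α(G)] ≥ 113 ≈ 113.00000.


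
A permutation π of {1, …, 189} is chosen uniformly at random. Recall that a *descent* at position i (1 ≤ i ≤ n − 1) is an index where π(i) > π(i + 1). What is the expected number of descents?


Write X = Σ X_I over i = 1, …, 188, with X_I the indicator of one descent.
There are 188 indicators.
For each fixed i, the pair (π(i), π(i+1)) is a uniformly random ordered pair of distinct values from {1, …, 189}; by symmetry P[π(i) > π(i+1)] = 1/2.
By linearity: E[X] = 188 · (1/2) = (189 − 1) · (1/2) = 94 ≈ 94.0000.

E[X] = 94 = 94.0000.


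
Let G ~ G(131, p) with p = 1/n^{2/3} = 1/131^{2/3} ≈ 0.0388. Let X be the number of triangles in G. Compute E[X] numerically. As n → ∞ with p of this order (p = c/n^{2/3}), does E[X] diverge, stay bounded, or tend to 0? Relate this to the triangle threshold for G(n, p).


Number of potential triangles: C(131, 3) = 366145.
Each occurs with probability p³ ≈ (0.0388)³ ≈ 5.82717e-05.
By linearity: E[X] = C(131, 3)·p³ ≈ 366145 · 5.82717e-05 ≈ 21.336.
Since α = 2/3 < 1, p = c/n^{2/3} ≫ 1/n is above the triangle threshold p ~ 1/n. Asymptotically E[X] ~ (c³/6)·n^{3(1−α)} = (1³/6)·n^{1} → ∞; triangles are abundant w.h.p.

E[X] ≈ 21.336; in regime p = Θ(1/n^{2/3}) E[X] diverges (above the triangle threshold p ~ 1/n).


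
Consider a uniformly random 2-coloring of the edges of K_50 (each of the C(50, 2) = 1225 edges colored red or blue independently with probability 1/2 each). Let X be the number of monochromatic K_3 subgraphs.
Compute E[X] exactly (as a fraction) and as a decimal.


Let X = Σ_S X_S over the C(50, 3) = 19600 subsets S of size 3, where X_S = 1 if the K_3 on S is monochromatic.
For a fixed S, the K_3 on S has C(3, 2) = 3 edges. P[all 3 edges red] = (1/2)^3, and likewise for blue, so P[monochromatic] = 2·(1/2)^3 = 2^{1 − 3} = 1/4.
Summing: E[X] = C(50, 3) · 2^{1 − 3} = 19600 · 1/4 = 4900.
Numerically: E[X] ≈ 4900.000000.

E[X] = C(50,3)·2^(1−C(3,2)) = 4900 ≈ 4900.000000.


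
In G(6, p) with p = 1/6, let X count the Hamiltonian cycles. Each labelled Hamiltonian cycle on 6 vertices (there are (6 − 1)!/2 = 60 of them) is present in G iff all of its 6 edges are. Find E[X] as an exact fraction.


K_6 has (6 − 1)!/2 = 60 labelled Hamiltonian cycles.
For each such Hamiltonian cycle H, let X_H = 1 if all 6 edges of H are present in G. Then P[X_H = 1] = p^{6} = (1/6)^{6} = 1/46656.
By linearity: E[X] = Σ_H E[X_H] = 60 · p^{6} = 60 · 1/46656 = 5/3888.
Numerically: E[X] ≈ 0.001286.

E[X] = 60 · (1/6)^{6} = 5/3888 ≈ 0.001286.


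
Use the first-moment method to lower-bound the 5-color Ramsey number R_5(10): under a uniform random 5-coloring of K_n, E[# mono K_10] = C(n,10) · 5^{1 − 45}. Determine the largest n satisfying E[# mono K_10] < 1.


We need C(n, 10) · 5^{1 − 45} < 1, i.e. C(n, 10) < 5^{45 − 1} = 5684341886080801486968994140625.
Check values of n near the boundary:
  n = 5388: C(5388, 10) = 5634865093375880654852250419586; 5634865093375880654852250419586 < 5684341886080801486968994140625? YES
  n = 5389: C(5389, 10) = 5645340767466558997768874792926; 5645340767466558997768874792926 < 5684341886080801486968994140625? YES
  n = 5390: C(5390, 10) = 5655833965919099070255434039753; 5655833965919099070255434039753 < 5684341886080801486968994140625? YES
  n = 5391: C(5391, 10) = 5666344714787188828795213697883; 5666344714787188828795213697883 < 5684341886080801486968994140625? YES
  n = 5392: C(5392, 10) = 5676873040158402483252283957448; 5676873040158402483252283957448 < 5684341886080801486968994140625? YES
  n = 5393: C(5393, 10) = 5687418968154238267170642278008; 5687418968154238267170642278008 < 5684341886080801486968994140625? NO
The largest n with C(n, 10) < 5684341886080801486968994140625 is n = 5392 (where E[X] = 5676873040158402483252283957448/5684341886080801486968994140625 ≈ 0.999). Hence R_5(10) > 5392, i.e. R_5(10) ≥ 5393.

Largest n = 5392; hence R_5(10) > 5392.
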